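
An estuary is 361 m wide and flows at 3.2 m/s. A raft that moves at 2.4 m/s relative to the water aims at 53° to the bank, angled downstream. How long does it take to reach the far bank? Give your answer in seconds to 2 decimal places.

188.34 s

The component of the raft's velocity perpendicular to the bank is 2.4 × sin 53° = 1.917 m/s.
The flow acts along the bank and has no component across it.
Time = 361 / 1.917 = 188.342 s.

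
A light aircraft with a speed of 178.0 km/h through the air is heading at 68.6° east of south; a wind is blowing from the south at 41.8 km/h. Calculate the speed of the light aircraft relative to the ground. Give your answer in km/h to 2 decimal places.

Taking east as x and north as y: velocity relative to the air = (165.728, -64.948) km/h; the air relative to ground = (0.000, 41.800) km/h.
Velocity relative to ground = (165.728, -64.948) + (0.000, 41.800) = (165.728, -23.148) km/h.
Speed = |(165.728, -23.148)| = 167.337 km/h.

167.34 km/h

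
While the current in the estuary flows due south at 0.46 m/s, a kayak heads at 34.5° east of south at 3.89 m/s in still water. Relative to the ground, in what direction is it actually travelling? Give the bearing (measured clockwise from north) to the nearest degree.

149°

Taking east as x and north as y: velocity relative to the water = (2.203, -3.206) m/s; the water relative to ground = (0.000, -0.460) m/s.
Velocity relative to ground = (2.203, -3.206) + (0.000, -0.460) = (2.203, -3.666) m/s.
Bearing = atan2(2.20, -3.67) = 148.99° clockwise from north.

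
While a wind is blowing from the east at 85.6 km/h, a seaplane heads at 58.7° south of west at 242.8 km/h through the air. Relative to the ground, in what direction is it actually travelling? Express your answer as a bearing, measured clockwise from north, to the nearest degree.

226°

Taking east as x and north as y: velocity relative to the air = (-126.139, -207.463) km/h; the air relative to ground = (-85.600, 0.000) km/h.
Velocity relative to ground = (-126.139, -207.463) + (-85.600, 0.000) = (-211.739, -207.463) km/h.
Bearing = atan2(-211.74, -207.46) = 225.58° clockwise from north.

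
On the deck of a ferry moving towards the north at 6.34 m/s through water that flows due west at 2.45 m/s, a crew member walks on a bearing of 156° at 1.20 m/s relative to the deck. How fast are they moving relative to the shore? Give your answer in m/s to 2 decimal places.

In east/north components (m/s): crew member relative to ferry = (0.488, -1.096); ferry relative to water = (0.000, 6.340); water relative to ground = (-2.450, 0.000).
Sum = (-1.962, 5.244) m/s.
Speed = |(-1.962, 5.244)| = 5.599 m/s.

5.60 m/s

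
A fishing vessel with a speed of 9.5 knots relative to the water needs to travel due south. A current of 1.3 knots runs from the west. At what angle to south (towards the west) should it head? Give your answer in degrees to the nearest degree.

The current pushes perpendicular to the desired track; the heading must have a component into the current equal to 1.3 knots: 9.5 sin θ = 1.3.
sin θ = 0.1368, so θ = 7.865°.

8°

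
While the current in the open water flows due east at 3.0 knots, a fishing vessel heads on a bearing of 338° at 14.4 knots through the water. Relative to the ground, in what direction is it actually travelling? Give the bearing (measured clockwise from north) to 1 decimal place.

Taking east as x and north as y: velocity relative to the water = (-5.394, 13.351) knots; the water relative to ground = (3.000, 0.000) knots.
Velocity relative to ground = (-5.394, 13.351) + (3.000, 0.000) = (-2.394, 13.351) knots.
Bearing = atan2(-2.39, 13.35) = 349.83° clockwise from north.

349.8°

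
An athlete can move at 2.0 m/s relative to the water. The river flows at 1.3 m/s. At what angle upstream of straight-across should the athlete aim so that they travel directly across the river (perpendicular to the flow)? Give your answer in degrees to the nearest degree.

41°

To cancel the current, the upstream component of the athlete's velocity must equal the flow: 2.0 sin θ = 1.3.
sin θ = 1.3 / 2.0 = 0.6500.
θ = arcsin(0.6500) = 40.542°.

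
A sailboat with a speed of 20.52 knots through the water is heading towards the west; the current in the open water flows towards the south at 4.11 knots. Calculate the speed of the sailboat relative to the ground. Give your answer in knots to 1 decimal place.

Taking east as x and north as y: velocity relative to the water = (-20.520, 0.000) knots; the water relative to ground = (0.000, -4.110) knots.
Velocity relative to ground = (-20.520, 0.000) + (0.000, -4.110) = (-20.520, -4.110) knots.
Speed = |(-20.520, -4.110)| = 20.928 knots.

20.9 knots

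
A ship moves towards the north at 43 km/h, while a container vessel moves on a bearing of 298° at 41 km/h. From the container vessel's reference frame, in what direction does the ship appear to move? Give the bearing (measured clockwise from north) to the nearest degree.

057°

Taking east as x and north as y: ship velocity = (0.000, 43.000) km/h; container vessel velocity = (-36.201, 19.248) km/h.
Velocity of ship relative to container vessel = (0.000, 43.000) − (-36.201, 19.248) = (36.201, 23.752) km/h.
Bearing = atan2(36.20, 23.75) = 56.73° clockwise from north.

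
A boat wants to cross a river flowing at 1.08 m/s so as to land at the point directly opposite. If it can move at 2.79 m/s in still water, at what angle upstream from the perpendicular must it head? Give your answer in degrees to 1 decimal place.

22.8°

To cancel the current, the upstream component of the boat's velocity must equal the flow: 2.79 sin θ = 1.08.
sin θ = 1.08 / 2.79 = 0.3871.
θ = arcsin(0.3871) = 22.774°.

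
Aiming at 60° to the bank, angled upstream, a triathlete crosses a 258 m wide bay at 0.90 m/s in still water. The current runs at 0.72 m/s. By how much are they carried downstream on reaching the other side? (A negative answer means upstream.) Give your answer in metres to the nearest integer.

Perpendicular speed = 0.779 m/s; crossing time = 258 / 0.779 = 331.014 s.
Net downstream speed = 0.270 m/s.
Drift = 0.270 × 331.014 = 89.374 m (downstream).

89 m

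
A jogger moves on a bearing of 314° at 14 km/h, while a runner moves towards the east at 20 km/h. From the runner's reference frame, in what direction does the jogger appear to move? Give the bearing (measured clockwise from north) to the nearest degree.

288°

Taking east as x and north as y: jogger velocity = (-10.071, 9.725) km/h; runner velocity = (20.000, 0.000) km/h.
Velocity of jogger relative to runner = (-10.071, 9.725) − (20.000, 0.000) = (-30.071, 9.725) km/h.
Bearing = atan2(-30.07, 9.73) = 287.92° clockwise from north.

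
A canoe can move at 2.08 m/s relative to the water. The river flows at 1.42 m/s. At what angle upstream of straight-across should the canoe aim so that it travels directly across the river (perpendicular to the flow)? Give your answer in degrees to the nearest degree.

To cancel the current, the upstream component of the canoe's velocity must equal the flow: 2.08 sin θ = 1.42.
sin θ = 1.42 / 2.08 = 0.6827.
θ = arcsin(0.6827) = 43.054°.

43°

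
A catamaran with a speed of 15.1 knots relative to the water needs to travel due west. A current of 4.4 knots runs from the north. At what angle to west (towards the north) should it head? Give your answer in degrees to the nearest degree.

17°

The current pushes perpendicular to the desired track; the heading must have a component into the current equal to 4.4 knots: 15.1 sin θ = 4.4.
sin θ = 0.2914, so θ = 16.941°.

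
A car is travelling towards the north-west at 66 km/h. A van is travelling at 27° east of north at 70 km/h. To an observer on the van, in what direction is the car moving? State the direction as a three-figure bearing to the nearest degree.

259°

Taking east as x and north as y: car velocity = (-46.669, 46.669) km/h; van velocity = (31.779, 62.370) km/h.
Velocity of car relative to van = (-46.669, 46.669) − (31.779, 62.370) = (-78.448, -15.701) km/h.
Bearing = atan2(-78.45, -15.70) = 258.68° clockwise from north.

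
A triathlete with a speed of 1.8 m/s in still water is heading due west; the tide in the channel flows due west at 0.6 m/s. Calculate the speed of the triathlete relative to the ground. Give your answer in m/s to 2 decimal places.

2.40 m/s

Taking east as x and north as y: velocity relative to the water = (-1.800, 0.000) m/s; the water relative to ground = (-0.600, 0.000) m/s.
Velocity relative to ground = (-1.800, 0.000) + (-0.600, 0.000) = (-2.400, 0.000) m/s.
Speed = |(-2.400, 0.000)| = 2.400 m/s.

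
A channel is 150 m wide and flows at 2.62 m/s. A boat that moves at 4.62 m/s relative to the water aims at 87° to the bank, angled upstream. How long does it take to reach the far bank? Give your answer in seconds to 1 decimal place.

The component of the boat's velocity perpendicular to the bank is 4.62 × sin 87° = 4.614 m/s.
Only the cross-stream component determines the crossing time; the current contributes nothing perpendicular to the bank.
Time = 150 / 4.614 = 32.512 s.

32.5 s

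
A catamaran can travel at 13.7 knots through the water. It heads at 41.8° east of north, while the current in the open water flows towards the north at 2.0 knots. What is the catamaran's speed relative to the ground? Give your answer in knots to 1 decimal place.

15.2 knots

Taking east as x and north as y: velocity relative to the water = (9.131, 10.213) knots; the water relative to ground = (0.000, 2.000) knots.
Velocity relative to ground = (9.131, 10.213) + (0.000, 2.000) = (9.131, 12.213) knots.
Speed = |(9.131, 12.213)| = 15.249 knots.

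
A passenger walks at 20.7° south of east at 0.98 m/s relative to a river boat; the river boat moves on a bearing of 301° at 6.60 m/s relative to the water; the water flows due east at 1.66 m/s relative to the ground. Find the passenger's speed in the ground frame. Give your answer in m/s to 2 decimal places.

In east/north components (m/s): passenger relative to river boat = (0.917, -0.346); river boat relative to water = (-5.657, 3.399); water relative to ground = (1.660, 0.000).
Sum = (-3.081, 3.053) m/s.
Speed = |(-3.081, 3.053)| = 4.337 m/s.

4.34 m/s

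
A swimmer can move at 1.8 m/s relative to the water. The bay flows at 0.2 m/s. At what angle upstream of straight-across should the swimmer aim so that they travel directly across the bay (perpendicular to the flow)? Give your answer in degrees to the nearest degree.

To cancel the current, the upstream component of the swimmer's velocity must equal the flow: 1.8 sin θ = 0.2.
sin θ = 0.2 / 1.8 = 0.1111.
θ = arcsin(0.1111) = 6.379°.

6°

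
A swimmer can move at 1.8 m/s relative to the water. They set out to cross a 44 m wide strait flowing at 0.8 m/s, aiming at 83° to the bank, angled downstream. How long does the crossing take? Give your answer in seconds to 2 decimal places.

24.63 s

The component of the swimmer's velocity perpendicular to the bank is 1.8 × sin 83° = 1.787 m/s.
The current is parallel to the bank, so it does not affect the crossing time.
Time = 44 / 1.787 = 24.628 s.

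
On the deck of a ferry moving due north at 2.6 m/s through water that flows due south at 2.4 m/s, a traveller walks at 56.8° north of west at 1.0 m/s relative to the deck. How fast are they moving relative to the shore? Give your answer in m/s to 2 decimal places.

In east/north components (m/s): traveller relative to ferry = (-0.548, 0.837); ferry relative to water = (0.000, 2.600); water relative to ground = (0.000, -2.400).
Sum = (-0.548, 1.037) m/s.
Speed = |(-0.548, 1.037)| = 1.172 m/s.

1.17 m/s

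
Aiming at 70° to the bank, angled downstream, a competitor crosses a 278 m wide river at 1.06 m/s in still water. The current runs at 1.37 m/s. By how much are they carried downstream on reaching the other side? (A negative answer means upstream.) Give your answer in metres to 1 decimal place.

483.5 m

Perpendicular speed = 0.996 m/s; crossing time = 278 / 0.996 = 279.096 s.
Net downstream speed = 1.733 m/s.
Drift = 1.733 × 279.096 = 483.545 m (downstream).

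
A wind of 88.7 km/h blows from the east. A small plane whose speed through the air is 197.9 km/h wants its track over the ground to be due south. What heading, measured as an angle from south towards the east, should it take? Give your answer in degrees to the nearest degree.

27°

The wind pushes perpendicular to the desired track; the heading must have a component into the wind equal to 88.7 km/h: 197.9 sin θ = 88.7.
sin θ = 0.4482, so θ = 26.629°.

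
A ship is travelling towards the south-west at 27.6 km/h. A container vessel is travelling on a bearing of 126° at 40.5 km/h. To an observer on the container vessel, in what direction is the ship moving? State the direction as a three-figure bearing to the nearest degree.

275°

Taking east as x and north as y: ship velocity = (-19.516, -19.516) km/h; container vessel velocity = (32.765, -23.805) km/h.
Velocity of ship relative to container vessel = (-19.516, -19.516) − (32.765, -23.805) = (-52.281, 4.289) km/h.
Bearing = atan2(-52.28, 4.29) = 274.69° clockwise from north.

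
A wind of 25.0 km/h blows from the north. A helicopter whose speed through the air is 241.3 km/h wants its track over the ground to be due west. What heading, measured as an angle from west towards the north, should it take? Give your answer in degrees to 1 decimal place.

5.9°

The wind pushes perpendicular to the desired track; the heading must have a component into the wind equal to 25.0 km/h: 241.3 sin θ = 25.0.
sin θ = 0.1036, so θ = 5.947°.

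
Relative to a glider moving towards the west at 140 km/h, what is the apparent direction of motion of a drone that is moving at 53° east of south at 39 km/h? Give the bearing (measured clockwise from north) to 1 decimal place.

097.8°

Taking east as x and north as y: drone velocity = (31.147, -23.471) km/h; glider velocity = (-140.000, 0.000) km/h.
Velocity of drone relative to glider = (31.147, -23.471) − (-140.000, 0.000) = (171.147, -23.471) km/h.
Bearing = atan2(171.15, -23.47) = 97.81° clockwise from north.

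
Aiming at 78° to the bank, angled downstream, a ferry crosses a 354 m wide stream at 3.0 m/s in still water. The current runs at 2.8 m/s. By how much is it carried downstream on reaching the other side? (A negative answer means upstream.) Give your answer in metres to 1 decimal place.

Perpendicular speed = 2.934 m/s; crossing time = 354 / 2.934 = 120.636 s.
Net downstream speed = 3.424 m/s.
Drift = 3.424 × 120.636 = 413.026 m (downstream).

413.0 m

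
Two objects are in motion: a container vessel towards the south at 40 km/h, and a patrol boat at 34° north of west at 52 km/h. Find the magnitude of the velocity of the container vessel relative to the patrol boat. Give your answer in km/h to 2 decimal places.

Taking east as x and north as y: container vessel velocity = (0.000, -40.000) km/h; patrol boat velocity = (-43.110, 29.078) km/h.
Velocity of container vessel relative to patrol boat = (0.000, -40.000) − (-43.110, 29.078) = (43.110, -69.078) km/h.
Magnitude = |(43.110, -69.078)| = 81.426 km/h.

81.43 km/h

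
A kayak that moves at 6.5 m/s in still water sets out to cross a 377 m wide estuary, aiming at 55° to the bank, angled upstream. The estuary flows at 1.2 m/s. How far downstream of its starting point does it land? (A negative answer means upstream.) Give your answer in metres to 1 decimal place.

Perpendicular speed = 5.324 m/s; crossing time = 377 / 5.324 = 70.805 s.
Net downstream speed = -2.528 m/s.
Drift = -2.528 × 70.805 = -179.012 m (upstream).

-179.0 m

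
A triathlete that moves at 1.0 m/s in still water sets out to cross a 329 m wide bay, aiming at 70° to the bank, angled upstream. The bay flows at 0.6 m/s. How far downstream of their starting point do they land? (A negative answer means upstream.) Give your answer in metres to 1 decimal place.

Perpendicular speed = 0.940 m/s; crossing time = 329 / 0.940 = 350.114 s.
Net downstream speed = 0.258 m/s.
Drift = 0.258 × 350.114 = 90.322 m (downstream).

90.3 m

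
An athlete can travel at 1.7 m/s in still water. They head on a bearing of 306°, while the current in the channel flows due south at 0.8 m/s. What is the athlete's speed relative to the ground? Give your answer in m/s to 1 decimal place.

Taking east as x and north as y: velocity relative to the water = (-1.375, 0.999) m/s; the water relative to ground = (0.000, -0.800) m/s.
Velocity relative to ground = (-1.375, 0.999) + (0.000, -0.800) = (-1.375, 0.199) m/s.
Speed = |(-1.375, 0.199)| = 1.390 m/s.

1.4 m/s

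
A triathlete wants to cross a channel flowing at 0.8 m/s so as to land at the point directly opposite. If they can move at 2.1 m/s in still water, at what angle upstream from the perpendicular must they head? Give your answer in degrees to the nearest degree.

22°

To cancel the current, the upstream component of the triathlete's velocity must equal the flow: 2.1 sin θ = 0.8.
sin θ = 0.8 / 2.1 = 0.3810.
θ = arcsin(0.3810) = 22.393°.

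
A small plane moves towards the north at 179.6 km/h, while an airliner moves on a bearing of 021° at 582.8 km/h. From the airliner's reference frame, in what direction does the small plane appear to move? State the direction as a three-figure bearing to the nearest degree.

Taking east as x and north as y: small plane velocity = (0.000, 179.600) km/h; airliner velocity = (208.857, 544.091) km/h.
Velocity of small plane relative to airliner = (0.000, 179.600) − (208.857, 544.091) = (-208.857, -364.491) km/h.
Bearing = atan2(-208.86, -364.49) = 209.81° clockwise from north.

210°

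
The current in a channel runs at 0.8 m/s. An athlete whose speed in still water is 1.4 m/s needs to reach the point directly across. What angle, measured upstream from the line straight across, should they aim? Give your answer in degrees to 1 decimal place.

34.8°

To cancel the current, the upstream component of the athlete's velocity must equal the flow: 1.4 sin θ = 0.8.
sin θ = 0.8 / 1.4 = 0.5714.
θ = arcsin(0.5714) = 34.850°.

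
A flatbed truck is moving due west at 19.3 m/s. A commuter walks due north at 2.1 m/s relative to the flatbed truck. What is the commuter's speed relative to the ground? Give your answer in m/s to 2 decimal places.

Taking east as x and north as y: flatbed truck velocity = (-19.300, 0.000) m/s; commuter velocity relative to flatbed truck = (0.000, 2.100) m/s.
Velocity relative to ground = (-19.300, 0.000) + (0.000, 2.100) = (-19.300, 2.100) m/s.
Speed = |(-19.300, 2.100)| = 19.414 m/s.

19.41 m/s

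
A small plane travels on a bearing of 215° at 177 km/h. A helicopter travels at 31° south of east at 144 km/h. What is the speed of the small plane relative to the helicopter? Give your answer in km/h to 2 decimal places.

235.84 km/h

Taking east as x and north as y: small plane velocity = (-101.523, -144.990) km/h; helicopter velocity = (123.432, -74.165) km/h.
Velocity of small plane relative to helicopter = (-101.523, -144.990) − (123.432, -74.165) = (-224.955, -70.824) km/h.
Magnitude = |(-224.955, -70.824)| = 235.841 km/h.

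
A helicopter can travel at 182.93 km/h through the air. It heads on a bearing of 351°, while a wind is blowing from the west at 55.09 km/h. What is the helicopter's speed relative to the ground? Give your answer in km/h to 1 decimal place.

Taking east as x and north as y: velocity relative to the air = (-28.617, 180.678) km/h; the air relative to ground = (55.090, 0.000) km/h.
Velocity relative to ground = (-28.617, 180.678) + (55.090, 0.000) = (26.473, 180.678) km/h.
Speed = |(26.473, 180.678)| = 182.607 km/h.

182.6 km/h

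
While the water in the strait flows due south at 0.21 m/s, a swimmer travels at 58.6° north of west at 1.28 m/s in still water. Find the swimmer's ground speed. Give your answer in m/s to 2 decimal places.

Taking east as x and north as y: velocity relative to the water = (-0.667, 1.093) m/s; the water relative to ground = (0.000, -0.210) m/s.
Velocity relative to ground = (-0.667, 1.093) + (0.000, -0.210) = (-0.667, 0.883) m/s.
Speed = |(-0.667, 0.883)| = 1.106 m/s.

1.11 m/s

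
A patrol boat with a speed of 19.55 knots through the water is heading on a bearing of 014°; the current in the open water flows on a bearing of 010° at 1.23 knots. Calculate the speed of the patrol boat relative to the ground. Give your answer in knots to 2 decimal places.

Taking east as x and north as y: velocity relative to the water = (4.730, 18.969) knots; the water relative to ground = (0.214, 1.211) knots.
Velocity relative to ground = (4.730, 18.969) + (0.214, 1.211) = (4.943, 20.181) knots.
Speed = |(4.943, 20.181)| = 20.777 knots.

20.78 knots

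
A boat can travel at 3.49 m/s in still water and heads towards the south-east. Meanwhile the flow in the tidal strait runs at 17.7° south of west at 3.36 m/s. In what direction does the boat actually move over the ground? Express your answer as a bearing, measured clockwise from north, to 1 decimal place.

191.9°

Taking east as x and north as y: velocity relative to the water = (2.468, -2.468) m/s; the water relative to ground = (-3.201, -1.022) m/s.
Velocity relative to ground = (2.468, -2.468) + (-3.201, -1.022) = (-0.733, -3.489) m/s.
Bearing = atan2(-0.73, -3.49) = 191.87° clockwise from north.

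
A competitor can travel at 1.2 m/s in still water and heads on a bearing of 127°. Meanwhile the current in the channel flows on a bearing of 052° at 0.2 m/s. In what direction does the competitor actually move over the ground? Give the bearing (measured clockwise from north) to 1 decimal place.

Taking east as x and north as y: velocity relative to the water = (0.958, -0.722) m/s; the water relative to ground = (0.158, 0.123) m/s.
Velocity relative to ground = (0.958, -0.722) + (0.158, 0.123) = (1.116, -0.599) m/s.
Bearing = atan2(1.12, -0.60) = 118.23° clockwise from north.

118.2°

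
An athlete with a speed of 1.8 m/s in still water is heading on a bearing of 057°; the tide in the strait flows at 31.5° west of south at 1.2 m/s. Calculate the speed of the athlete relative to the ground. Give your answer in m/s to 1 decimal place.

0.9 m/s

Taking east as x and north as y: velocity relative to the water = (1.510, 0.980) m/s; the water relative to ground = (-0.627, -1.023) m/s.
Velocity relative to ground = (1.510, 0.980) + (-0.627, -1.023) = (0.883, -0.043) m/s.
Speed = |(0.883, -0.043)| = 0.884 m/s.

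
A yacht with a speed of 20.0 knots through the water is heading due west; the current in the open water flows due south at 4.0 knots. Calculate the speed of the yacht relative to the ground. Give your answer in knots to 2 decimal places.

20.40 knots

Taking east as x and north as y: velocity relative to the water = (-20.000, 0.000) knots; the water relative to ground = (0.000, -4.000) knots.
Velocity relative to ground = (-20.000, 0.000) + (0.000, -4.000) = (-20.000, -4.000) knots.
Speed = |(-20.000, -4.000)| = 20.396 knots.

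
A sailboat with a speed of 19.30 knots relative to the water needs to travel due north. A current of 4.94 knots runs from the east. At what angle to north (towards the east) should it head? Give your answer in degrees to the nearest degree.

15°

The current pushes perpendicular to the desired track; the heading must have a component into the current equal to 4.94 knots: 19.30 sin θ = 4.94.
sin θ = 0.2560, so θ = 14.830°.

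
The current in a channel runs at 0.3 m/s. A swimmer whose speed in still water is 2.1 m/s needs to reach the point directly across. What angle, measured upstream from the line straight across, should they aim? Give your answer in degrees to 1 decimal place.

To cancel the current, the upstream component of the swimmer's velocity must equal the flow: 2.1 sin θ = 0.3.
sin θ = 0.3 / 2.1 = 0.1429.
θ = arcsin(0.1429) = 8.213°.

8.2°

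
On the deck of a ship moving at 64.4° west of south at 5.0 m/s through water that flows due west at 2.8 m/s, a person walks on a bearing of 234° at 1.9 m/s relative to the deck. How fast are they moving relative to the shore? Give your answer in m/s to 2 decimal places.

9.43 m/s

In east/north components (m/s): person relative to ship = (-1.537, -1.117); ship relative to water = (-4.509, -2.160); water relative to ground = (-2.800, 0.000).
Sum = (-8.846, -3.277) m/s.
Speed = |(-8.846, -3.277)| = 9.434 m/s.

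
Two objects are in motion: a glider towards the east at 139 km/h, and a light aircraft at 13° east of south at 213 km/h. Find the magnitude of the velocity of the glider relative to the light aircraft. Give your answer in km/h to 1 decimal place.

226.6 km/h

Taking east as x and north as y: glider velocity = (139.000, 0.000) km/h; light aircraft velocity = (47.915, -207.541) km/h.
Velocity of glider relative to light aircraft = (139.000, 0.000) − (47.915, -207.541) = (91.085, 207.541) km/h.
Magnitude = |(91.085, 207.541)| = 226.649 km/h.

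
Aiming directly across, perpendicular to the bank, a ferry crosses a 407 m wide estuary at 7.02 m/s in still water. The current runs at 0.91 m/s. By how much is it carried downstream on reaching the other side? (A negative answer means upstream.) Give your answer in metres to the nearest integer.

Perpendicular speed = 7.020 m/s; crossing time = 407 / 7.020 = 57.977 s.
Net downstream speed = 0.910 m/s.
Drift = 0.910 × 57.977 = 52.759 m (downstream).

53 m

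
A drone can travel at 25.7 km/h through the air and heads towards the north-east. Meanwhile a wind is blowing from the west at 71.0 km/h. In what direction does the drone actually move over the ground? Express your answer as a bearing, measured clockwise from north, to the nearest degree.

Taking east as x and north as y: velocity relative to the air = (18.173, 18.173) km/h; the air relative to ground = (71.000, 0.000) km/h.
Velocity relative to ground = (18.173, 18.173) + (71.000, 0.000) = (89.173, 18.173) km/h.
Bearing = atan2(89.17, 18.17) = 78.48° clockwise from north.

078°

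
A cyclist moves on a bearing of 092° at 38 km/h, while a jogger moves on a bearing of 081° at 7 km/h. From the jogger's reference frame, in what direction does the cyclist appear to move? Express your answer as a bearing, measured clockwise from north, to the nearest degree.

Taking east as x and north as y: cyclist velocity = (37.977, -1.326) km/h; jogger velocity = (6.914, 1.095) km/h.
Velocity of cyclist relative to jogger = (37.977, -1.326) − (6.914, 1.095) = (31.063, -2.421) km/h.
Bearing = atan2(31.06, -2.42) = 94.46° clockwise from north.

094°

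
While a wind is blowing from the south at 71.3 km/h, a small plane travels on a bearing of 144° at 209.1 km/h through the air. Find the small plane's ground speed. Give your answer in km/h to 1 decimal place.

Taking east as x and north as y: velocity relative to the air = (122.906, -169.165) km/h; the air relative to ground = (0.000, 71.300) km/h.
Velocity relative to ground = (122.906, -169.165) + (0.000, 71.300) = (122.906, -97.865) km/h.
Speed = |(122.906, -97.865)| = 157.110 km/h.

157.1 km/h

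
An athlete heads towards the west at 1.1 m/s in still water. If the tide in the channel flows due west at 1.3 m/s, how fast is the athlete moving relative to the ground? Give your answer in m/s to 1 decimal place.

2.4 m/s

Taking east as x and north as y: velocity relative to the water = (-1.100, 0.000) m/s; the water relative to ground = (-1.300, 0.000) m/s.
Velocity relative to ground = (-1.100, 0.000) + (-1.300, 0.000) = (-2.400, 0.000) m/s.
Speed = |(-2.400, 0.000)| = 2.400 m/s.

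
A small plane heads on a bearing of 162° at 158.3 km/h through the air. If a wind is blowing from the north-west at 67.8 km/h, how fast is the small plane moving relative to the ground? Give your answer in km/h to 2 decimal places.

Taking east as x and north as y: velocity relative to the air = (48.917, -150.552) km/h; the air relative to ground = (47.942, -47.942) km/h.
Velocity relative to ground = (48.917, -150.552) + (47.942, -47.942) = (96.859, -198.494) km/h.
Speed = |(96.859, -198.494)| = 220.866 km/h.

220.87 km/h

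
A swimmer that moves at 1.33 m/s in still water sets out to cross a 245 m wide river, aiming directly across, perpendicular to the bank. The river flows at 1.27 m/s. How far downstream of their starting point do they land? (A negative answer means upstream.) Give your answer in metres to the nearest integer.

234 m

Perpendicular speed = 1.330 m/s; crossing time = 245 / 1.330 = 184.211 s.
Net downstream speed = 1.270 m/s.
Drift = 1.270 × 184.211 = 233.947 m (downstream).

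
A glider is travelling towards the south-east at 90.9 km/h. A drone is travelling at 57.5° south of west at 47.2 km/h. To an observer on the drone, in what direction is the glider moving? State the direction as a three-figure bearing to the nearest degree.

105°

Taking east as x and north as y: glider velocity = (64.276, -64.276) km/h; drone velocity = (-25.361, -39.808) km/h.
Velocity of glider relative to drone = (64.276, -64.276) − (-25.361, -39.808) = (89.637, -24.468) km/h.
Bearing = atan2(89.64, -24.47) = 105.27° clockwise from north.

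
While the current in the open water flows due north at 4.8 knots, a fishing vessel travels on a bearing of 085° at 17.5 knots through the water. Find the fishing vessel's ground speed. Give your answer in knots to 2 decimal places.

Taking east as x and north as y: velocity relative to the water = (17.433, 1.525) knots; the water relative to ground = (0.000, 4.800) knots.
Velocity relative to ground = (17.433, 1.525) + (0.000, 4.800) = (17.433, 6.325) knots.
Speed = |(17.433, 6.325)| = 18.545 knots.

18.55 knots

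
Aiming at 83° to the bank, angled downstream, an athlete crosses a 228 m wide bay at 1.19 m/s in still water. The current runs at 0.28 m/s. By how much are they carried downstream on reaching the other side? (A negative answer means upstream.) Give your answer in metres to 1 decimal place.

82.0 m

Perpendicular speed = 1.181 m/s; crossing time = 228 / 1.181 = 193.035 s.
Net downstream speed = 0.425 m/s.
Drift = 0.425 × 193.035 = 82.045 m (downstream).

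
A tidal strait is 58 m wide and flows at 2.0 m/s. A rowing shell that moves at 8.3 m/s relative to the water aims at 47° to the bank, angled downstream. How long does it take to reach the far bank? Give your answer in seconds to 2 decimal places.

9.55 s

The component of the rowing shell's velocity perpendicular to the bank is 8.3 × sin 47° = 6.070 m/s.
The current is parallel to the bank, so it does not affect the crossing time.
Time = 58 / 6.070 = 9.555 s.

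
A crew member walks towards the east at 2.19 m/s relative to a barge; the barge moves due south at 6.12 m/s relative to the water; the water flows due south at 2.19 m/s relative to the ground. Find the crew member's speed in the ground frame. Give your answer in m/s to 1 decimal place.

8.6 m/s

In east/north components (m/s): crew member relative to barge = (2.190, 0.000); barge relative to water = (0.000, -6.120); water relative to ground = (0.000, -2.190).
Sum = (2.190, -8.310) m/s.
Speed = |(2.190, -8.310)| = 8.594 m/s.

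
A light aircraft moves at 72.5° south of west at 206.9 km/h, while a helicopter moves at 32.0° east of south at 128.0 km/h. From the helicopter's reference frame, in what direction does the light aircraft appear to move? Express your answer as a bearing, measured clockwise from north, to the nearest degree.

236°

Taking east as x and north as y: light aircraft velocity = (-62.216, -197.324) km/h; helicopter velocity = (67.830, -108.550) km/h.
Velocity of light aircraft relative to helicopter = (-62.216, -197.324) − (67.830, -108.550) = (-130.046, -88.774) km/h.
Bearing = atan2(-130.05, -88.77) = 235.68° clockwise from north.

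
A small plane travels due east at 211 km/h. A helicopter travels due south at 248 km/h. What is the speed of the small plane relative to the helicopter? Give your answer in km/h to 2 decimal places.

325.61 km/h

Taking east as x and north as y: small plane velocity = (211.000, 0.000) km/h; helicopter velocity = (0.000, -248.000) km/h.
Velocity of small plane relative to helicopter = (211.000, 0.000) − (0.000, -248.000) = (211.000, 248.000) km/h.
Magnitude = |(211.000, 248.000)| = 325.615 km/h.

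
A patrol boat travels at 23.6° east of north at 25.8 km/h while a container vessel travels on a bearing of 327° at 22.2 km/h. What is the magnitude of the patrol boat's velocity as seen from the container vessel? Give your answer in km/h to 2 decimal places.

Taking east as x and north as y: patrol boat velocity = (10.329, 23.642) km/h; container vessel velocity = (-12.091, 18.618) km/h.
Velocity of patrol boat relative to container vessel = (10.329, 23.642) − (-12.091, 18.618) = (22.420, 5.024) km/h.
Magnitude = |(22.420, 5.024)| = 22.976 km/h.

22.98 km/h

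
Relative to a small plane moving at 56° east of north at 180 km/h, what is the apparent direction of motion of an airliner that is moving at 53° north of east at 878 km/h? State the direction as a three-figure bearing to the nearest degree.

Taking east as x and north as y: airliner velocity = (528.394, 701.202) km/h; small plane velocity = (149.227, 100.655) km/h.
Velocity of airliner relative to small plane = (528.394, 701.202) − (149.227, 100.655) = (379.167, 600.547) km/h.
Bearing = atan2(379.17, 600.55) = 32.27° clockwise from north.

032°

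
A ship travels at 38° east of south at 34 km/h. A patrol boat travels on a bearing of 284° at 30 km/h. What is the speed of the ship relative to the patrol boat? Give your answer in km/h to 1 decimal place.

60.5 km/h

Taking east as x and north as y: ship velocity = (20.932, -26.792) km/h; patrol boat velocity = (-29.109, 7.258) km/h.
Velocity of ship relative to patrol boat = (20.932, -26.792) − (-29.109, 7.258) = (50.041, -34.050) km/h.
Magnitude = |(50.041, -34.050)| = 60.527 km/h.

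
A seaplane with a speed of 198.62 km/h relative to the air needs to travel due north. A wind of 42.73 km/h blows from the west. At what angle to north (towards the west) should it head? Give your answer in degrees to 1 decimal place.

The wind pushes perpendicular to the desired track; the heading must have a component into the wind equal to 42.73 km/h: 198.62 sin θ = 42.73.
sin θ = 0.2151, so θ = 12.423°.

12.4°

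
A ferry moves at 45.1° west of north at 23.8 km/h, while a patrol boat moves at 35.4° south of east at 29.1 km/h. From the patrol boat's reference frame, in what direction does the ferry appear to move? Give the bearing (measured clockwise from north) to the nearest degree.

310°

Taking east as x and north as y: ferry velocity = (-16.858, 16.800) km/h; patrol boat velocity = (23.720, -16.857) km/h.
Velocity of ferry relative to patrol boat = (-16.858, 16.800) − (23.720, -16.857) = (-40.579, 33.657) km/h.
Bearing = atan2(-40.58, 33.66) = 309.67° clockwise from north.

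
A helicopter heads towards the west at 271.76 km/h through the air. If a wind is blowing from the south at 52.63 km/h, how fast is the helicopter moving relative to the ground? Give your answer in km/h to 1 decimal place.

Taking east as x and north as y: velocity relative to the air = (-271.760, 0.000) km/h; the air relative to ground = (0.000, 52.630) km/h.
Velocity relative to ground = (-271.760, 0.000) + (0.000, 52.630) = (-271.760, 52.630) km/h.
Speed = |(-271.760, 52.630)| = 276.809 km/h.

276.8 km/h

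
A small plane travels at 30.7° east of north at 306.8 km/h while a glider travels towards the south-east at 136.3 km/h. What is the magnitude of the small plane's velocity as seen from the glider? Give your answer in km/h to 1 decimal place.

365.2 km/h

Taking east as x and north as y: small plane velocity = (156.635, 263.803) km/h; glider velocity = (96.379, -96.379) km/h.
Velocity of small plane relative to glider = (156.635, 263.803) − (96.379, -96.379) = (60.256, 360.181) km/h.
Magnitude = |(60.256, 360.181)| = 365.187 km/h.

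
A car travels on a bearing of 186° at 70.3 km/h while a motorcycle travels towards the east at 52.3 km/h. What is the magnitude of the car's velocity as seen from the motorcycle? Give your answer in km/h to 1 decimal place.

91.9 km/h

Taking east as x and north as y: car velocity = (-7.348, -69.915) km/h; motorcycle velocity = (52.300, 0.000) km/h.
Velocity of car relative to motorcycle = (-7.348, -69.915) − (52.300, 0.000) = (-59.648, -69.915) km/h.
Magnitude = |(-59.648, -69.915)| = 91.902 km/h.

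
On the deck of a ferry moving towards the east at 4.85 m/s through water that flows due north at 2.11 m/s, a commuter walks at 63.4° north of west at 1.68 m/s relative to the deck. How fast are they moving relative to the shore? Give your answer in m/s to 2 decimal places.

5.46 m/s

In east/north components (m/s): commuter relative to ferry = (-0.752, 1.502); ferry relative to water = (4.850, 0.000); water relative to ground = (0.000, 2.110).
Sum = (4.098, 3.612) m/s.
Speed = |(4.098, 3.612)| = 5.463 m/s.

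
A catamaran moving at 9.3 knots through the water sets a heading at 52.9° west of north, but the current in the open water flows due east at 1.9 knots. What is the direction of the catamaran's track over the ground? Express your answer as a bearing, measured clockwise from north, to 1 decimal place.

Taking east as x and north as y: velocity relative to the water = (-7.418, 5.610) knots; the water relative to ground = (1.900, 0.000) knots.
Velocity relative to ground = (-7.418, 5.610) + (1.900, 0.000) = (-5.518, 5.610) knots.
Bearing = atan2(-5.52, 5.61) = 315.48° clockwise from north.

315.5°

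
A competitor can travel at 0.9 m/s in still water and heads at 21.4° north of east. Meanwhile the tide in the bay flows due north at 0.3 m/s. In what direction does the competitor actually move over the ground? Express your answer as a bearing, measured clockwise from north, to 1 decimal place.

053.1°

Taking east as x and north as y: velocity relative to the water = (0.838, 0.328) m/s; the water relative to ground = (0.000, 0.300) m/s.
Velocity relative to ground = (0.838, 0.328) + (0.000, 0.300) = (0.838, 0.628) m/s.
Bearing = atan2(0.84, 0.63) = 53.13° clockwise from north.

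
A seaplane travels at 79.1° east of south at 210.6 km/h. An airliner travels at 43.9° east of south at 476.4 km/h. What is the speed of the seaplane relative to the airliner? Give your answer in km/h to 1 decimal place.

327.6 km/h

Taking east as x and north as y: seaplane velocity = (206.801, -39.824) km/h; airliner velocity = (330.337, -343.271) km/h.
Velocity of seaplane relative to airliner = (206.801, -39.824) − (330.337, -343.271) = (-123.536, 303.447) km/h.
Magnitude = |(-123.536, 303.447)| = 327.630 km/h.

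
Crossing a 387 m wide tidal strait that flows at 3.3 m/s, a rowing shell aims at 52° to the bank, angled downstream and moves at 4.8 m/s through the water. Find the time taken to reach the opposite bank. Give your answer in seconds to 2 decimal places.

The component of the rowing shell's velocity perpendicular to the bank is 4.8 × sin 52° = 3.782 m/s.
The flow acts along the bank and has no component across it.
Time = 387 / 3.782 = 102.315 s.

102.31 s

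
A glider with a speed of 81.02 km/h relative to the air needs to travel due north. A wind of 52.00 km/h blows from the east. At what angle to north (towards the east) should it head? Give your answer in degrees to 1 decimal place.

The wind pushes perpendicular to the desired track; the heading must have a component into the wind equal to 52.00 km/h: 81.02 sin θ = 52.00.
sin θ = 0.6418, so θ = 39.927°.

39.9°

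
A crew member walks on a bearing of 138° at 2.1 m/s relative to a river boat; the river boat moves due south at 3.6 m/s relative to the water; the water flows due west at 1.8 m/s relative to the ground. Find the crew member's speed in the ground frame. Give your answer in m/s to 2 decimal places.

In east/north components (m/s): crew member relative to river boat = (1.405, -1.561); river boat relative to water = (0.000, -3.600); water relative to ground = (-1.800, 0.000).
Sum = (-0.395, -5.161) m/s.
Speed = |(-0.395, -5.161)| = 5.176 m/s.

5.18 m/s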